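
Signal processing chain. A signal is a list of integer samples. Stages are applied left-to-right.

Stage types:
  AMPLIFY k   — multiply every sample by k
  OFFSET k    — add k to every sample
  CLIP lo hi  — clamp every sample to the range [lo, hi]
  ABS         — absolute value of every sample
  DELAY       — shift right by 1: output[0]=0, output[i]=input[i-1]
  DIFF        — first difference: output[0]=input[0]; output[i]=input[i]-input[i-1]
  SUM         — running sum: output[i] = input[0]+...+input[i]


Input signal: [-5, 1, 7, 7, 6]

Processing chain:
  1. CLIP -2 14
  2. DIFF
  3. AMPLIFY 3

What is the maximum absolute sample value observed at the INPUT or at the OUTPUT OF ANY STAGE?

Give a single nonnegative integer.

Answer: 18

Derivation:
Input: [-5, 1, 7, 7, 6] (max |s|=7)
Stage 1 (CLIP -2 14): clip(-5,-2,14)=-2, clip(1,-2,14)=1, clip(7,-2,14)=7, clip(7,-2,14)=7, clip(6,-2,14)=6 -> [-2, 1, 7, 7, 6] (max |s|=7)
Stage 2 (DIFF): s[0]=-2, 1--2=3, 7-1=6, 7-7=0, 6-7=-1 -> [-2, 3, 6, 0, -1] (max |s|=6)
Stage 3 (AMPLIFY 3): -2*3=-6, 3*3=9, 6*3=18, 0*3=0, -1*3=-3 -> [-6, 9, 18, 0, -3] (max |s|=18)
Overall max amplitude: 18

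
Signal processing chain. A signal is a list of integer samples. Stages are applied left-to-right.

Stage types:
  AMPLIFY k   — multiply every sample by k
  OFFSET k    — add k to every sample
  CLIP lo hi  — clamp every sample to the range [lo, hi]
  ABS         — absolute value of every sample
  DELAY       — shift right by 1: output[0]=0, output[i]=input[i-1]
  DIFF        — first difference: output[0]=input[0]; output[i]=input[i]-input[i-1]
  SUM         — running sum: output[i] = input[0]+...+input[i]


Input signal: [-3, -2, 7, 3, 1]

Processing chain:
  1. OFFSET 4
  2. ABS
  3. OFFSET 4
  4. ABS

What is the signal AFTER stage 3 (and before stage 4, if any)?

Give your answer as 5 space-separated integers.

Answer: 5 6 15 11 9

Derivation:
Input: [-3, -2, 7, 3, 1]
Stage 1 (OFFSET 4): -3+4=1, -2+4=2, 7+4=11, 3+4=7, 1+4=5 -> [1, 2, 11, 7, 5]
Stage 2 (ABS): |1|=1, |2|=2, |11|=11, |7|=7, |5|=5 -> [1, 2, 11, 7, 5]
Stage 3 (OFFSET 4): 1+4=5, 2+4=6, 11+4=15, 7+4=11, 5+4=9 -> [5, 6, 15, 11, 9]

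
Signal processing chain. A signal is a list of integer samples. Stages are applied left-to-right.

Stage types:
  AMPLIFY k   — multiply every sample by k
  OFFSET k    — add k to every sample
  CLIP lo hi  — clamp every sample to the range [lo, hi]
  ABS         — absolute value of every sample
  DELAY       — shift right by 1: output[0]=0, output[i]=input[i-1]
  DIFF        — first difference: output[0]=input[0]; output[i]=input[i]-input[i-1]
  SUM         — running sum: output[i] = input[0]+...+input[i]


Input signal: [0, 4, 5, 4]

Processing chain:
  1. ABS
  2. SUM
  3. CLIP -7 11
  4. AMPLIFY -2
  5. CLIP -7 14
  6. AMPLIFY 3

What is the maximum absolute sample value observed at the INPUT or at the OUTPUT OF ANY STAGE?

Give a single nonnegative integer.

Input: [0, 4, 5, 4] (max |s|=5)
Stage 1 (ABS): |0|=0, |4|=4, |5|=5, |4|=4 -> [0, 4, 5, 4] (max |s|=5)
Stage 2 (SUM): sum[0..0]=0, sum[0..1]=4, sum[0..2]=9, sum[0..3]=13 -> [0, 4, 9, 13] (max |s|=13)
Stage 3 (CLIP -7 11): clip(0,-7,11)=0, clip(4,-7,11)=4, clip(9,-7,11)=9, clip(13,-7,11)=11 -> [0, 4, 9, 11] (max |s|=11)
Stage 4 (AMPLIFY -2): 0*-2=0, 4*-2=-8, 9*-2=-18, 11*-2=-22 -> [0, -8, -18, -22] (max |s|=22)
Stage 5 (CLIP -7 14): clip(0,-7,14)=0, clip(-8,-7,14)=-7, clip(-18,-7,14)=-7, clip(-22,-7,14)=-7 -> [0, -7, -7, -7] (max |s|=7)
Stage 6 (AMPLIFY 3): 0*3=0, -7*3=-21, -7*3=-21, -7*3=-21 -> [0, -21, -21, -21] (max |s|=21)
Overall max amplitude: 22

Answer: 22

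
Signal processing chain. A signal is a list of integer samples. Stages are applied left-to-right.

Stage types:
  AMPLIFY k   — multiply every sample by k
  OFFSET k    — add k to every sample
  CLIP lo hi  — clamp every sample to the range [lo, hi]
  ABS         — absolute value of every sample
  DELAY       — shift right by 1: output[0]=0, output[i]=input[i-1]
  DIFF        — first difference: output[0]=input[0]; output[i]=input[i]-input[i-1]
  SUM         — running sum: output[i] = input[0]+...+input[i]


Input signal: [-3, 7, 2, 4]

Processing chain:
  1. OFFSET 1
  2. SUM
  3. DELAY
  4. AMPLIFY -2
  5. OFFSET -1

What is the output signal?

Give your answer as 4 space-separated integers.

Answer: -1 3 -13 -19

Derivation:
Input: [-3, 7, 2, 4]
Stage 1 (OFFSET 1): -3+1=-2, 7+1=8, 2+1=3, 4+1=5 -> [-2, 8, 3, 5]
Stage 2 (SUM): sum[0..0]=-2, sum[0..1]=6, sum[0..2]=9, sum[0..3]=14 -> [-2, 6, 9, 14]
Stage 3 (DELAY): [0, -2, 6, 9] = [0, -2, 6, 9] -> [0, -2, 6, 9]
Stage 4 (AMPLIFY -2): 0*-2=0, -2*-2=4, 6*-2=-12, 9*-2=-18 -> [0, 4, -12, -18]
Stage 5 (OFFSET -1): 0+-1=-1, 4+-1=3, -12+-1=-13, -18+-1=-19 -> [-1, 3, -13, -19]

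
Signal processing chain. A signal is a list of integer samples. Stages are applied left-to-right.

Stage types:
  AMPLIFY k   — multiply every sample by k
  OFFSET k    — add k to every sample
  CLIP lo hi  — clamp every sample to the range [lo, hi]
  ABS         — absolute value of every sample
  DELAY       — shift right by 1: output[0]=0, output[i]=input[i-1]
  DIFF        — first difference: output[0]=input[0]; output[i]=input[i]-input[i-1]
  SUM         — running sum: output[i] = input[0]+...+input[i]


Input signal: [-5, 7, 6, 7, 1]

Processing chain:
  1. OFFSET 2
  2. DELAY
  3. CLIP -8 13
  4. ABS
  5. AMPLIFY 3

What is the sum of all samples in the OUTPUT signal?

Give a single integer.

Input: [-5, 7, 6, 7, 1]
Stage 1 (OFFSET 2): -5+2=-3, 7+2=9, 6+2=8, 7+2=9, 1+2=3 -> [-3, 9, 8, 9, 3]
Stage 2 (DELAY): [0, -3, 9, 8, 9] = [0, -3, 9, 8, 9] -> [0, -3, 9, 8, 9]
Stage 3 (CLIP -8 13): clip(0,-8,13)=0, clip(-3,-8,13)=-3, clip(9,-8,13)=9, clip(8,-8,13)=8, clip(9,-8,13)=9 -> [0, -3, 9, 8, 9]
Stage 4 (ABS): |0|=0, |-3|=3, |9|=9, |8|=8, |9|=9 -> [0, 3, 9, 8, 9]
Stage 5 (AMPLIFY 3): 0*3=0, 3*3=9, 9*3=27, 8*3=24, 9*3=27 -> [0, 9, 27, 24, 27]
Output sum: 87

Answer: 87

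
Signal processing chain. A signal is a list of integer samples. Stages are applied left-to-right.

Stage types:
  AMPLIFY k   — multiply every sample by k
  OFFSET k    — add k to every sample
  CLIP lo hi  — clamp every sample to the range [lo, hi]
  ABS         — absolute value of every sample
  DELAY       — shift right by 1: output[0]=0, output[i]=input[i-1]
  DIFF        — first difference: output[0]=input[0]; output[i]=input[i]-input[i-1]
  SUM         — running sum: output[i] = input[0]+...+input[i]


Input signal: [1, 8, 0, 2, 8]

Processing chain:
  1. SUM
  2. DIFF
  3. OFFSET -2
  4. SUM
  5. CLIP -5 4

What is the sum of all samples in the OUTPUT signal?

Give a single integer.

Input: [1, 8, 0, 2, 8]
Stage 1 (SUM): sum[0..0]=1, sum[0..1]=9, sum[0..2]=9, sum[0..3]=11, sum[0..4]=19 -> [1, 9, 9, 11, 19]
Stage 2 (DIFF): s[0]=1, 9-1=8, 9-9=0, 11-9=2, 19-11=8 -> [1, 8, 0, 2, 8]
Stage 3 (OFFSET -2): 1+-2=-1, 8+-2=6, 0+-2=-2, 2+-2=0, 8+-2=6 -> [-1, 6, -2, 0, 6]
Stage 4 (SUM): sum[0..0]=-1, sum[0..1]=5, sum[0..2]=3, sum[0..3]=3, sum[0..4]=9 -> [-1, 5, 3, 3, 9]
Stage 5 (CLIP -5 4): clip(-1,-5,4)=-1, clip(5,-5,4)=4, clip(3,-5,4)=3, clip(3,-5,4)=3, clip(9,-5,4)=4 -> [-1, 4, 3, 3, 4]
Output sum: 13

Answer: 13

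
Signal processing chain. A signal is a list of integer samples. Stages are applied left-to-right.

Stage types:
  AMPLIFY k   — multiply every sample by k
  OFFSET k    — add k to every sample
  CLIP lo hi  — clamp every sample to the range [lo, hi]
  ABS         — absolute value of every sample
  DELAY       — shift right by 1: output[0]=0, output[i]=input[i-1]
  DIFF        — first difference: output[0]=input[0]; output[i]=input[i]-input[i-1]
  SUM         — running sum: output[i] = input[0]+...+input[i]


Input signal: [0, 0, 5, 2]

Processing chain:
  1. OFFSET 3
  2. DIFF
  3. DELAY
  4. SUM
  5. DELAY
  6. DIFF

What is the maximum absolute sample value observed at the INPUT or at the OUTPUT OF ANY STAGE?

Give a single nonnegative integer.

Answer: 8

Derivation:
Input: [0, 0, 5, 2] (max |s|=5)
Stage 1 (OFFSET 3): 0+3=3, 0+3=3, 5+3=8, 2+3=5 -> [3, 3, 8, 5] (max |s|=8)
Stage 2 (DIFF): s[0]=3, 3-3=0, 8-3=5, 5-8=-3 -> [3, 0, 5, -3] (max |s|=5)
Stage 3 (DELAY): [0, 3, 0, 5] = [0, 3, 0, 5] -> [0, 3, 0, 5] (max |s|=5)
Stage 4 (SUM): sum[0..0]=0, sum[0..1]=3, sum[0..2]=3, sum[0..3]=8 -> [0, 3, 3, 8] (max |s|=8)
Stage 5 (DELAY): [0, 0, 3, 3] = [0, 0, 3, 3] -> [0, 0, 3, 3] (max |s|=3)
Stage 6 (DIFF): s[0]=0, 0-0=0, 3-0=3, 3-3=0 -> [0, 0, 3, 0] (max |s|=3)
Overall max amplitude: 8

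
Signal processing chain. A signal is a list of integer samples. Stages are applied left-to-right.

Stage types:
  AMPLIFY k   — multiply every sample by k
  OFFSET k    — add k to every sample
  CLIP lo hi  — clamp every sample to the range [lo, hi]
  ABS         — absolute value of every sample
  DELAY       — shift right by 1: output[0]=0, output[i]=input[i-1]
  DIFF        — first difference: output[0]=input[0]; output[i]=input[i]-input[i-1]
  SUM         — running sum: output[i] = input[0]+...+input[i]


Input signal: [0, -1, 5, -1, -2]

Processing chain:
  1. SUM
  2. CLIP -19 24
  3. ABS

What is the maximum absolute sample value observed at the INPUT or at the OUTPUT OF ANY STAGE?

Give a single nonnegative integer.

Input: [0, -1, 5, -1, -2] (max |s|=5)
Stage 1 (SUM): sum[0..0]=0, sum[0..1]=-1, sum[0..2]=4, sum[0..3]=3, sum[0..4]=1 -> [0, -1, 4, 3, 1] (max |s|=4)
Stage 2 (CLIP -19 24): clip(0,-19,24)=0, clip(-1,-19,24)=-1, clip(4,-19,24)=4, clip(3,-19,24)=3, clip(1,-19,24)=1 -> [0, -1, 4, 3, 1] (max |s|=4)
Stage 3 (ABS): |0|=0, |-1|=1, |4|=4, |3|=3, |1|=1 -> [0, 1, 4, 3, 1] (max |s|=4)
Overall max amplitude: 5

Answer: 5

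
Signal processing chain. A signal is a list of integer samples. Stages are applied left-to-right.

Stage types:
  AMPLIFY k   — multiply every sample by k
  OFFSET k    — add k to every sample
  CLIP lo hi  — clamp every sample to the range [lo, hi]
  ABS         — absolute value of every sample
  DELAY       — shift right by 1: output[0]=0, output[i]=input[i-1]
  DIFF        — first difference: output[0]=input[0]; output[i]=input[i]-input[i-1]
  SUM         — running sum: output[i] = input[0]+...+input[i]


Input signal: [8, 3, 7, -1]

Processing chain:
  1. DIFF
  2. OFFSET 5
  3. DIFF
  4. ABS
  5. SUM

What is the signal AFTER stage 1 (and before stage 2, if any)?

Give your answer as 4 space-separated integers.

Answer: 8 -5 4 -8

Derivation:
Input: [8, 3, 7, -1]
Stage 1 (DIFF): s[0]=8, 3-8=-5, 7-3=4, -1-7=-8 -> [8, -5, 4, -8]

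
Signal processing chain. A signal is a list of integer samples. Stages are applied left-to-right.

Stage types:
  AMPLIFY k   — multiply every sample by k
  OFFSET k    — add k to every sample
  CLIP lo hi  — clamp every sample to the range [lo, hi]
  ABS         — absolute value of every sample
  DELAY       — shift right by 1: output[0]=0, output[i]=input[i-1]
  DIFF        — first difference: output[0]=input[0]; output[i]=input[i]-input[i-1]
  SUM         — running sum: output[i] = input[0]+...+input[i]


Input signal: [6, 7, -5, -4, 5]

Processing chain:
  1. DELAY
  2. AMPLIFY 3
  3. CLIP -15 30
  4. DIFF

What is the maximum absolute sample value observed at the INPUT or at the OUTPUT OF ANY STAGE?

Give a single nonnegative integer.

Answer: 36

Derivation:
Input: [6, 7, -5, -4, 5] (max |s|=7)
Stage 1 (DELAY): [0, 6, 7, -5, -4] = [0, 6, 7, -5, -4] -> [0, 6, 7, -5, -4] (max |s|=7)
Stage 2 (AMPLIFY 3): 0*3=0, 6*3=18, 7*3=21, -5*3=-15, -4*3=-12 -> [0, 18, 21, -15, -12] (max |s|=21)
Stage 3 (CLIP -15 30): clip(0,-15,30)=0, clip(18,-15,30)=18, clip(21,-15,30)=21, clip(-15,-15,30)=-15, clip(-12,-15,30)=-12 -> [0, 18, 21, -15, -12] (max |s|=21)
Stage 4 (DIFF): s[0]=0, 18-0=18, 21-18=3, -15-21=-36, -12--15=3 -> [0, 18, 3, -36, 3] (max |s|=36)
Overall max amplitude: 36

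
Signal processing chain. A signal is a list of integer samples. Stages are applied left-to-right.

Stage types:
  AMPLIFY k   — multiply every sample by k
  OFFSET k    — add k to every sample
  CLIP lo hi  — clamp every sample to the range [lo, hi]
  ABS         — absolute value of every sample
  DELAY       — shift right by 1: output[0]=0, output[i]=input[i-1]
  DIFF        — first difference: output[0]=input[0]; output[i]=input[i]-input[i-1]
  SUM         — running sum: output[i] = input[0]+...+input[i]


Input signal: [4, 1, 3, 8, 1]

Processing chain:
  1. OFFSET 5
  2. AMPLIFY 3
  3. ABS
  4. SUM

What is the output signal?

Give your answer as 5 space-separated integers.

Input: [4, 1, 3, 8, 1]
Stage 1 (OFFSET 5): 4+5=9, 1+5=6, 3+5=8, 8+5=13, 1+5=6 -> [9, 6, 8, 13, 6]
Stage 2 (AMPLIFY 3): 9*3=27, 6*3=18, 8*3=24, 13*3=39, 6*3=18 -> [27, 18, 24, 39, 18]
Stage 3 (ABS): |27|=27, |18|=18, |24|=24, |39|=39, |18|=18 -> [27, 18, 24, 39, 18]
Stage 4 (SUM): sum[0..0]=27, sum[0..1]=45, sum[0..2]=69, sum[0..3]=108, sum[0..4]=126 -> [27, 45, 69, 108, 126]

Answer: 27 45 69 108 126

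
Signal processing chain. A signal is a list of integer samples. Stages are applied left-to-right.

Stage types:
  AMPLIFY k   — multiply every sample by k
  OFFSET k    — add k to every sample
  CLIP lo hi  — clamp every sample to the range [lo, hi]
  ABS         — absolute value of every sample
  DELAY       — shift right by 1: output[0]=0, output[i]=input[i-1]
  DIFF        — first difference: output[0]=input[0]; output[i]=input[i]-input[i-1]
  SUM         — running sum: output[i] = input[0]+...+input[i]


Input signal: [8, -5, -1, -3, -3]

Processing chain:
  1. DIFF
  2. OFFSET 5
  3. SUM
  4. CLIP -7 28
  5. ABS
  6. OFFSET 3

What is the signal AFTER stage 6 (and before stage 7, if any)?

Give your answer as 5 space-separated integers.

Input: [8, -5, -1, -3, -3]
Stage 1 (DIFF): s[0]=8, -5-8=-13, -1--5=4, -3--1=-2, -3--3=0 -> [8, -13, 4, -2, 0]
Stage 2 (OFFSET 5): 8+5=13, -13+5=-8, 4+5=9, -2+5=3, 0+5=5 -> [13, -8, 9, 3, 5]
Stage 3 (SUM): sum[0..0]=13, sum[0..1]=5, sum[0..2]=14, sum[0..3]=17, sum[0..4]=22 -> [13, 5, 14, 17, 22]
Stage 4 (CLIP -7 28): clip(13,-7,28)=13, clip(5,-7,28)=5, clip(14,-7,28)=14, clip(17,-7,28)=17, clip(22,-7,28)=22 -> [13, 5, 14, 17, 22]
Stage 5 (ABS): |13|=13, |5|=5, |14|=14, |17|=17, |22|=22 -> [13, 5, 14, 17, 22]
Stage 6 (OFFSET 3): 13+3=16, 5+3=8, 14+3=17, 17+3=20, 22+3=25 -> [16, 8, 17, 20, 25]

Answer: 16 8 17 20 25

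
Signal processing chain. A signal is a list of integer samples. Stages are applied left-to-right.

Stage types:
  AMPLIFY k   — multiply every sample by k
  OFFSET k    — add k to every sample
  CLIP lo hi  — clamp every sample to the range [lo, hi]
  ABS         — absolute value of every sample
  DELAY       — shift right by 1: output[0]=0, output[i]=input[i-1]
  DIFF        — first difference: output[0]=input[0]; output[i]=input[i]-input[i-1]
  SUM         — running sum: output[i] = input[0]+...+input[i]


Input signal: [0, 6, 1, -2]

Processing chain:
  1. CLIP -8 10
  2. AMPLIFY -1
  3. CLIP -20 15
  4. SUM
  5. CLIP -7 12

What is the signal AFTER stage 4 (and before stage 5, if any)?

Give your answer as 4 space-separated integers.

Input: [0, 6, 1, -2]
Stage 1 (CLIP -8 10): clip(0,-8,10)=0, clip(6,-8,10)=6, clip(1,-8,10)=1, clip(-2,-8,10)=-2 -> [0, 6, 1, -2]
Stage 2 (AMPLIFY -1): 0*-1=0, 6*-1=-6, 1*-1=-1, -2*-1=2 -> [0, -6, -1, 2]
Stage 3 (CLIP -20 15): clip(0,-20,15)=0, clip(-6,-20,15)=-6, clip(-1,-20,15)=-1, clip(2,-20,15)=2 -> [0, -6, -1, 2]
Stage 4 (SUM): sum[0..0]=0, sum[0..1]=-6, sum[0..2]=-7, sum[0..3]=-5 -> [0, -6, -7, -5]

Answer: 0 -6 -7 -5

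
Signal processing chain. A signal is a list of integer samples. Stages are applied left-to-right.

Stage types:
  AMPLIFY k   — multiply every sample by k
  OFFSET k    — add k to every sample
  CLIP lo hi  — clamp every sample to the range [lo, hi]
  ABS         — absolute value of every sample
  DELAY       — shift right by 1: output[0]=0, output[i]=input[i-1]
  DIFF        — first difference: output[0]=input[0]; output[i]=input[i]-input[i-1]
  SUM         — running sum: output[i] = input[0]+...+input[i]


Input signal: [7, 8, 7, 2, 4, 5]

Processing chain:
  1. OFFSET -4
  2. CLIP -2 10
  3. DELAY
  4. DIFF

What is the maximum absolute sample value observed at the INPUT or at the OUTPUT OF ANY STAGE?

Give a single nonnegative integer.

Input: [7, 8, 7, 2, 4, 5] (max |s|=8)
Stage 1 (OFFSET -4): 7+-4=3, 8+-4=4, 7+-4=3, 2+-4=-2, 4+-4=0, 5+-4=1 -> [3, 4, 3, -2, 0, 1] (max |s|=4)
Stage 2 (CLIP -2 10): clip(3,-2,10)=3, clip(4,-2,10)=4, clip(3,-2,10)=3, clip(-2,-2,10)=-2, clip(0,-2,10)=0, clip(1,-2,10)=1 -> [3, 4, 3, -2, 0, 1] (max |s|=4)
Stage 3 (DELAY): [0, 3, 4, 3, -2, 0] = [0, 3, 4, 3, -2, 0] -> [0, 3, 4, 3, -2, 0] (max |s|=4)
Stage 4 (DIFF): s[0]=0, 3-0=3, 4-3=1, 3-4=-1, -2-3=-5, 0--2=2 -> [0, 3, 1, -1, -5, 2] (max |s|=5)
Overall max amplitude: 8

Answer: 8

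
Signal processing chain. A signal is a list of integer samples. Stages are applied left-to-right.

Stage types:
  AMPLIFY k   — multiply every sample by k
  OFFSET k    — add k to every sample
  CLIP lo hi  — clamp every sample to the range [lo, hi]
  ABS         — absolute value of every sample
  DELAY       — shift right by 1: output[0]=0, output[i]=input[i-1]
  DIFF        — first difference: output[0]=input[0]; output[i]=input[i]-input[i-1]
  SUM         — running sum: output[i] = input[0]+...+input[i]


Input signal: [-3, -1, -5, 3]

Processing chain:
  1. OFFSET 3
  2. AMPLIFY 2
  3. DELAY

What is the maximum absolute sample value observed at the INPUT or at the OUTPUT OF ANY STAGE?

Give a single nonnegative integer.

Answer: 12

Derivation:
Input: [-3, -1, -5, 3] (max |s|=5)
Stage 1 (OFFSET 3): -3+3=0, -1+3=2, -5+3=-2, 3+3=6 -> [0, 2, -2, 6] (max |s|=6)
Stage 2 (AMPLIFY 2): 0*2=0, 2*2=4, -2*2=-4, 6*2=12 -> [0, 4, -4, 12] (max |s|=12)
Stage 3 (DELAY): [0, 0, 4, -4] = [0, 0, 4, -4] -> [0, 0, 4, -4] (max |s|=4)
Overall max amplitude: 12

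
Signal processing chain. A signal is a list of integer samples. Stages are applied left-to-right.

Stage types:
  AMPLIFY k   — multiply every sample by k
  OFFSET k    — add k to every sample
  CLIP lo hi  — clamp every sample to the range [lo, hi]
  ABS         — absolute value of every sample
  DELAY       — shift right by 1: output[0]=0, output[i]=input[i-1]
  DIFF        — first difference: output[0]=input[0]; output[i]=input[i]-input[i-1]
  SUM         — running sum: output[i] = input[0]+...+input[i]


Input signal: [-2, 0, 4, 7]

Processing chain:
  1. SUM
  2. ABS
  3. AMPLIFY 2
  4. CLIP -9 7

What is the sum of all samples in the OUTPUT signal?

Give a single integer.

Answer: 19

Derivation:
Input: [-2, 0, 4, 7]
Stage 1 (SUM): sum[0..0]=-2, sum[0..1]=-2, sum[0..2]=2, sum[0..3]=9 -> [-2, -2, 2, 9]
Stage 2 (ABS): |-2|=2, |-2|=2, |2|=2, |9|=9 -> [2, 2, 2, 9]
Stage 3 (AMPLIFY 2): 2*2=4, 2*2=4, 2*2=4, 9*2=18 -> [4, 4, 4, 18]
Stage 4 (CLIP -9 7): clip(4,-9,7)=4, clip(4,-9,7)=4, clip(4,-9,7)=4, clip(18,-9,7)=7 -> [4, 4, 4, 7]
Output sum: 19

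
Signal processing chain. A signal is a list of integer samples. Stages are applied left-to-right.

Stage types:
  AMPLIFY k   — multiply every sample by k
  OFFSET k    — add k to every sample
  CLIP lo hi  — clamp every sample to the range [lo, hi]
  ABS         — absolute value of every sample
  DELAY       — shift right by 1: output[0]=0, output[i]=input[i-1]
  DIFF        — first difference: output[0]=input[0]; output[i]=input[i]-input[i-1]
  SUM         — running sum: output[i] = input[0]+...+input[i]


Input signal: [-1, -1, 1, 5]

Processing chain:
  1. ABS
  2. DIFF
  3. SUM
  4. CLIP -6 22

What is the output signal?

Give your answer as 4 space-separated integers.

Input: [-1, -1, 1, 5]
Stage 1 (ABS): |-1|=1, |-1|=1, |1|=1, |5|=5 -> [1, 1, 1, 5]
Stage 2 (DIFF): s[0]=1, 1-1=0, 1-1=0, 5-1=4 -> [1, 0, 0, 4]
Stage 3 (SUM): sum[0..0]=1, sum[0..1]=1, sum[0..2]=1, sum[0..3]=5 -> [1, 1, 1, 5]
Stage 4 (CLIP -6 22): clip(1,-6,22)=1, clip(1,-6,22)=1, clip(1,-6,22)=1, clip(5,-6,22)=5 -> [1, 1, 1, 5]

Answer: 1 1 1 5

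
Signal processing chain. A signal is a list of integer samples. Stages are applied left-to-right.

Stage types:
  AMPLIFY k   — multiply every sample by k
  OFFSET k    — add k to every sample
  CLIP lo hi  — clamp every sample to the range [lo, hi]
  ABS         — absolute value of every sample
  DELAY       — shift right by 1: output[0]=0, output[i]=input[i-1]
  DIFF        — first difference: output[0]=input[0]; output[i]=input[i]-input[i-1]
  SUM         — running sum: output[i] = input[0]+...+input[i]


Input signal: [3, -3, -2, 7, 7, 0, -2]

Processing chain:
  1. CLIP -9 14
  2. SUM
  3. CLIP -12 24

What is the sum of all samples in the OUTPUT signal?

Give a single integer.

Answer: 40

Derivation:
Input: [3, -3, -2, 7, 7, 0, -2]
Stage 1 (CLIP -9 14): clip(3,-9,14)=3, clip(-3,-9,14)=-3, clip(-2,-9,14)=-2, clip(7,-9,14)=7, clip(7,-9,14)=7, clip(0,-9,14)=0, clip(-2,-9,14)=-2 -> [3, -3, -2, 7, 7, 0, -2]
Stage 2 (SUM): sum[0..0]=3, sum[0..1]=0, sum[0..2]=-2, sum[0..3]=5, sum[0..4]=12, sum[0..5]=12, sum[0..6]=10 -> [3, 0, -2, 5, 12, 12, 10]
Stage 3 (CLIP -12 24): clip(3,-12,24)=3, clip(0,-12,24)=0, clip(-2,-12,24)=-2, clip(5,-12,24)=5, clip(12,-12,24)=12, clip(12,-12,24)=12, clip(10,-12,24)=10 -> [3, 0, -2, 5, 12, 12, 10]
Output sum: 40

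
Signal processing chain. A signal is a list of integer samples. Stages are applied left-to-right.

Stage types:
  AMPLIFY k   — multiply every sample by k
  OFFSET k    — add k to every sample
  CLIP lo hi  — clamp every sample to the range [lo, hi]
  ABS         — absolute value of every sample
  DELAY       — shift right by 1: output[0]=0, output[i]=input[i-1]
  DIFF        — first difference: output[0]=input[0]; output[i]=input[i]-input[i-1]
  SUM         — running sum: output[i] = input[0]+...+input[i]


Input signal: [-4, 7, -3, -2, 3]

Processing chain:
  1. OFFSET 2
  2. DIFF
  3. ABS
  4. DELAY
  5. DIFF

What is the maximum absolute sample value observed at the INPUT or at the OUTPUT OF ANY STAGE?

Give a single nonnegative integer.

Answer: 11

Derivation:
Input: [-4, 7, -3, -2, 3] (max |s|=7)
Stage 1 (OFFSET 2): -4+2=-2, 7+2=9, -3+2=-1, -2+2=0, 3+2=5 -> [-2, 9, -1, 0, 5] (max |s|=9)
Stage 2 (DIFF): s[0]=-2, 9--2=11, -1-9=-10, 0--1=1, 5-0=5 -> [-2, 11, -10, 1, 5] (max |s|=11)
Stage 3 (ABS): |-2|=2, |11|=11, |-10|=10, |1|=1, |5|=5 -> [2, 11, 10, 1, 5] (max |s|=11)
Stage 4 (DELAY): [0, 2, 11, 10, 1] = [0, 2, 11, 10, 1] -> [0, 2, 11, 10, 1] (max |s|=11)
Stage 5 (DIFF): s[0]=0, 2-0=2, 11-2=9, 10-11=-1, 1-10=-9 -> [0, 2, 9, -1, -9] (max |s|=9)
Overall max amplitude: 11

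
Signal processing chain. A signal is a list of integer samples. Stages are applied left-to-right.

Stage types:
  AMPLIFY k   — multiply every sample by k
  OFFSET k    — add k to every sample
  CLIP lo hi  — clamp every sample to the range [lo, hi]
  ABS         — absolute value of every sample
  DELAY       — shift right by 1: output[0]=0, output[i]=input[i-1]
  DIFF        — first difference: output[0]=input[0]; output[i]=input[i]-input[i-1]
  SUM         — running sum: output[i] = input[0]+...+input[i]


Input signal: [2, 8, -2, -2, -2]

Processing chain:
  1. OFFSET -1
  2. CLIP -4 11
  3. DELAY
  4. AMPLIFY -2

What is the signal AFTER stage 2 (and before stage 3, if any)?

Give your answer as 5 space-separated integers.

Input: [2, 8, -2, -2, -2]
Stage 1 (OFFSET -1): 2+-1=1, 8+-1=7, -2+-1=-3, -2+-1=-3, -2+-1=-3 -> [1, 7, -3, -3, -3]
Stage 2 (CLIP -4 11): clip(1,-4,11)=1, clip(7,-4,11)=7, clip(-3,-4,11)=-3, clip(-3,-4,11)=-3, clip(-3,-4,11)=-3 -> [1, 7, -3, -3, -3]

Answer: 1 7 -3 -3 -3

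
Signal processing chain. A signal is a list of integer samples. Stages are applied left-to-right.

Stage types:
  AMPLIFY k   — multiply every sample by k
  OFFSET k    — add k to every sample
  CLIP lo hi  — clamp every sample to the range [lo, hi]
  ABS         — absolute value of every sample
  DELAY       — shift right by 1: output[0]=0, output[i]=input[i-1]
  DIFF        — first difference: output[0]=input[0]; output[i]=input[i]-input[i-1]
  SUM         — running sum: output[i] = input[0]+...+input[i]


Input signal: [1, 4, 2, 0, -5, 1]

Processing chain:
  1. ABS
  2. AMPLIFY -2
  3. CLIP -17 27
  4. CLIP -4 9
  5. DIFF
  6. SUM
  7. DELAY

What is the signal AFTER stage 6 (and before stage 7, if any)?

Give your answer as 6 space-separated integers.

Input: [1, 4, 2, 0, -5, 1]
Stage 1 (ABS): |1|=1, |4|=4, |2|=2, |0|=0, |-5|=5, |1|=1 -> [1, 4, 2, 0, 5, 1]
Stage 2 (AMPLIFY -2): 1*-2=-2, 4*-2=-8, 2*-2=-4, 0*-2=0, 5*-2=-10, 1*-2=-2 -> [-2, -8, -4, 0, -10, -2]
Stage 3 (CLIP -17 27): clip(-2,-17,27)=-2, clip(-8,-17,27)=-8, clip(-4,-17,27)=-4, clip(0,-17,27)=0, clip(-10,-17,27)=-10, clip(-2,-17,27)=-2 -> [-2, -8, -4, 0, -10, -2]
Stage 4 (CLIP -4 9): clip(-2,-4,9)=-2, clip(-8,-4,9)=-4, clip(-4,-4,9)=-4, clip(0,-4,9)=0, clip(-10,-4,9)=-4, clip(-2,-4,9)=-2 -> [-2, -4, -4, 0, -4, -2]
Stage 5 (DIFF): s[0]=-2, -4--2=-2, -4--4=0, 0--4=4, -4-0=-4, -2--4=2 -> [-2, -2, 0, 4, -4, 2]
Stage 6 (SUM): sum[0..0]=-2, sum[0..1]=-4, sum[0..2]=-4, sum[0..3]=0, sum[0..4]=-4, sum[0..5]=-2 -> [-2, -4, -4, 0, -4, -2]

Answer: -2 -4 -4 0 -4 -2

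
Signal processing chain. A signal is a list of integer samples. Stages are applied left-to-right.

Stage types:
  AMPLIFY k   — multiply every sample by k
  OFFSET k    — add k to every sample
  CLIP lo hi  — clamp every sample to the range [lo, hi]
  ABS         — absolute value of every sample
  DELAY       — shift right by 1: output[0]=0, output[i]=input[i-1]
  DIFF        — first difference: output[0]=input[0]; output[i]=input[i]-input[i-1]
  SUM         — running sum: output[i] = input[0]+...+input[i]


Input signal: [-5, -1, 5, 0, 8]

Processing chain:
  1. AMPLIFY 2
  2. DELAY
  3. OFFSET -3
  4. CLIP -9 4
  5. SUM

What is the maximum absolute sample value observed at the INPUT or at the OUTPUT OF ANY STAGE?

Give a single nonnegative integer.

Input: [-5, -1, 5, 0, 8] (max |s|=8)
Stage 1 (AMPLIFY 2): -5*2=-10, -1*2=-2, 5*2=10, 0*2=0, 8*2=16 -> [-10, -2, 10, 0, 16] (max |s|=16)
Stage 2 (DELAY): [0, -10, -2, 10, 0] = [0, -10, -2, 10, 0] -> [0, -10, -2, 10, 0] (max |s|=10)
Stage 3 (OFFSET -3): 0+-3=-3, -10+-3=-13, -2+-3=-5, 10+-3=7, 0+-3=-3 -> [-3, -13, -5, 7, -3] (max |s|=13)
Stage 4 (CLIP -9 4): clip(-3,-9,4)=-3, clip(-13,-9,4)=-9, clip(-5,-9,4)=-5, clip(7,-9,4)=4, clip(-3,-9,4)=-3 -> [-3, -9, -5, 4, -3] (max |s|=9)
Stage 5 (SUM): sum[0..0]=-3, sum[0..1]=-12, sum[0..2]=-17, sum[0..3]=-13, sum[0..4]=-16 -> [-3, -12, -17, -13, -16] (max |s|=17)
Overall max amplitude: 17

Answer: 17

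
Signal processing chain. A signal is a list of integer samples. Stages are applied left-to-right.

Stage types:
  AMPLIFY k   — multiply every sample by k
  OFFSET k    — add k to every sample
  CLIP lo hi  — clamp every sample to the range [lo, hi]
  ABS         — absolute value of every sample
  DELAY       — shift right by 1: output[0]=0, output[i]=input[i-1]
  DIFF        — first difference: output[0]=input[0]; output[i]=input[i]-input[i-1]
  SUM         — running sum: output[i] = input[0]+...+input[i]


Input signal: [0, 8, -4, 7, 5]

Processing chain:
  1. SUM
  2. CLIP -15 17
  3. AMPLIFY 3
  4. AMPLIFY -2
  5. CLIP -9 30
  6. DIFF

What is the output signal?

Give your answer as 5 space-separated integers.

Input: [0, 8, -4, 7, 5]
Stage 1 (SUM): sum[0..0]=0, sum[0..1]=8, sum[0..2]=4, sum[0..3]=11, sum[0..4]=16 -> [0, 8, 4, 11, 16]
Stage 2 (CLIP -15 17): clip(0,-15,17)=0, clip(8,-15,17)=8, clip(4,-15,17)=4, clip(11,-15,17)=11, clip(16,-15,17)=16 -> [0, 8, 4, 11, 16]
Stage 3 (AMPLIFY 3): 0*3=0, 8*3=24, 4*3=12, 11*3=33, 16*3=48 -> [0, 24, 12, 33, 48]
Stage 4 (AMPLIFY -2): 0*-2=0, 24*-2=-48, 12*-2=-24, 33*-2=-66, 48*-2=-96 -> [0, -48, -24, -66, -96]
Stage 5 (CLIP -9 30): clip(0,-9,30)=0, clip(-48,-9,30)=-9, clip(-24,-9,30)=-9, clip(-66,-9,30)=-9, clip(-96,-9,30)=-9 -> [0, -9, -9, -9, -9]
Stage 6 (DIFF): s[0]=0, -9-0=-9, -9--9=0, -9--9=0, -9--9=0 -> [0, -9, 0, 0, 0]

Answer: 0 -9 0 0 0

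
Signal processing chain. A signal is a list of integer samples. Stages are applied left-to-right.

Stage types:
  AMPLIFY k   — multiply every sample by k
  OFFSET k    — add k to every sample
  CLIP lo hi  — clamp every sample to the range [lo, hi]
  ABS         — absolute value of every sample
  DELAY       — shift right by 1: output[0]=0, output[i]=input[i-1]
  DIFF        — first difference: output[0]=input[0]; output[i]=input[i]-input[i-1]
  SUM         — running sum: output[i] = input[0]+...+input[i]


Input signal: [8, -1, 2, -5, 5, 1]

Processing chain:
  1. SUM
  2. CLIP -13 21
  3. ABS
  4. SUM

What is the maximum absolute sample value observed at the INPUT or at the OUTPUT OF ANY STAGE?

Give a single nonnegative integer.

Answer: 47

Derivation:
Input: [8, -1, 2, -5, 5, 1] (max |s|=8)
Stage 1 (SUM): sum[0..0]=8, sum[0..1]=7, sum[0..2]=9, sum[0..3]=4, sum[0..4]=9, sum[0..5]=10 -> [8, 7, 9, 4, 9, 10] (max |s|=10)
Stage 2 (CLIP -13 21): clip(8,-13,21)=8, clip(7,-13,21)=7, clip(9,-13,21)=9, clip(4,-13,21)=4, clip(9,-13,21)=9, clip(10,-13,21)=10 -> [8, 7, 9, 4, 9, 10] (max |s|=10)
Stage 3 (ABS): |8|=8, |7|=7, |9|=9, |4|=4, |9|=9, |10|=10 -> [8, 7, 9, 4, 9, 10] (max |s|=10)
Stage 4 (SUM): sum[0..0]=8, sum[0..1]=15, sum[0..2]=24, sum[0..3]=28, sum[0..4]=37, sum[0..5]=47 -> [8, 15, 24, 28, 37, 47] (max |s|=47)
Overall max amplitude: 47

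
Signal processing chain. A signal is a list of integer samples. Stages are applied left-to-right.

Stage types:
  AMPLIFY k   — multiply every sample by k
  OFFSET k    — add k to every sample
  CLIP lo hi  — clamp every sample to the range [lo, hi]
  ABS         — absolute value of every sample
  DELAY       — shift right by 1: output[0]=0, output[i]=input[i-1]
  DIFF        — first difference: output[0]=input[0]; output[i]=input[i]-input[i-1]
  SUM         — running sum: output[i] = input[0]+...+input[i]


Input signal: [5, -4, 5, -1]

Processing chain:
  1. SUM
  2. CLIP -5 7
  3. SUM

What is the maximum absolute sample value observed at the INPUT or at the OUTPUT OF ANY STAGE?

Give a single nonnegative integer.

Answer: 17

Derivation:
Input: [5, -4, 5, -1] (max |s|=5)
Stage 1 (SUM): sum[0..0]=5, sum[0..1]=1, sum[0..2]=6, sum[0..3]=5 -> [5, 1, 6, 5] (max |s|=6)
Stage 2 (CLIP -5 7): clip(5,-5,7)=5, clip(1,-5,7)=1, clip(6,-5,7)=6, clip(5,-5,7)=5 -> [5, 1, 6, 5] (max |s|=6)
Stage 3 (SUM): sum[0..0]=5, sum[0..1]=6, sum[0..2]=12, sum[0..3]=17 -> [5, 6, 12, 17] (max |s|=17)
Overall max amplitude: 17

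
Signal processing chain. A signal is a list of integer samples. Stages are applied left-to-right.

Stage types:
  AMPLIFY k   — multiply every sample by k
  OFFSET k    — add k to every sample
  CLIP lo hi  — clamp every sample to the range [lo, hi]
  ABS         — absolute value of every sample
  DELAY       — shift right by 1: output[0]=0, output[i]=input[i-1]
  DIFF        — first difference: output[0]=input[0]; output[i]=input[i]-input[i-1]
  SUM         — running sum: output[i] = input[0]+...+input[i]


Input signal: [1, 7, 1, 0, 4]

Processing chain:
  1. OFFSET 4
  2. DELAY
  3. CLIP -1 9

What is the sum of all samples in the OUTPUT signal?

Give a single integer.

Input: [1, 7, 1, 0, 4]
Stage 1 (OFFSET 4): 1+4=5, 7+4=11, 1+4=5, 0+4=4, 4+4=8 -> [5, 11, 5, 4, 8]
Stage 2 (DELAY): [0, 5, 11, 5, 4] = [0, 5, 11, 5, 4] -> [0, 5, 11, 5, 4]
Stage 3 (CLIP -1 9): clip(0,-1,9)=0, clip(5,-1,9)=5, clip(11,-1,9)=9, clip(5,-1,9)=5, clip(4,-1,9)=4 -> [0, 5, 9, 5, 4]
Output sum: 23

Answer: 23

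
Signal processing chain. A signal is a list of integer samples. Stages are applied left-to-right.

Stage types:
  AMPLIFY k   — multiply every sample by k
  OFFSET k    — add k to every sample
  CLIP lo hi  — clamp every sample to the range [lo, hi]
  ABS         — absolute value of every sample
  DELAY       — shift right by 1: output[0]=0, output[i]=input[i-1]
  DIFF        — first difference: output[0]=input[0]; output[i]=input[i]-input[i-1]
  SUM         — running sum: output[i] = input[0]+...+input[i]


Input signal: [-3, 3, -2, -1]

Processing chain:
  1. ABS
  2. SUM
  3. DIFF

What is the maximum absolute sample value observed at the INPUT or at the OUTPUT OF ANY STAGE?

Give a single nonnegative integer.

Input: [-3, 3, -2, -1] (max |s|=3)
Stage 1 (ABS): |-3|=3, |3|=3, |-2|=2, |-1|=1 -> [3, 3, 2, 1] (max |s|=3)
Stage 2 (SUM): sum[0..0]=3, sum[0..1]=6, sum[0..2]=8, sum[0..3]=9 -> [3, 6, 8, 9] (max |s|=9)
Stage 3 (DIFF): s[0]=3, 6-3=3, 8-6=2, 9-8=1 -> [3, 3, 2, 1] (max |s|=3)
Overall max amplitude: 9

Answer: 9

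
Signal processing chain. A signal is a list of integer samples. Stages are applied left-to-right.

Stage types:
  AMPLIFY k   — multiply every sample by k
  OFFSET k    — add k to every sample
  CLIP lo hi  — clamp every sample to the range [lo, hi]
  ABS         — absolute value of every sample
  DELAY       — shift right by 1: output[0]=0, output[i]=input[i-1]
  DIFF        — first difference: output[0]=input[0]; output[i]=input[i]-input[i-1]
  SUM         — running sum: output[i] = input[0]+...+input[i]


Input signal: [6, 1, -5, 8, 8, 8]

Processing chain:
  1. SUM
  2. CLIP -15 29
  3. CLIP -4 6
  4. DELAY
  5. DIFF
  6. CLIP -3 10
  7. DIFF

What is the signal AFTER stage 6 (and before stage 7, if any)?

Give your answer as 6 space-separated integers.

Input: [6, 1, -5, 8, 8, 8]
Stage 1 (SUM): sum[0..0]=6, sum[0..1]=7, sum[0..2]=2, sum[0..3]=10, sum[0..4]=18, sum[0..5]=26 -> [6, 7, 2, 10, 18, 26]
Stage 2 (CLIP -15 29): clip(6,-15,29)=6, clip(7,-15,29)=7, clip(2,-15,29)=2, clip(10,-15,29)=10, clip(18,-15,29)=18, clip(26,-15,29)=26 -> [6, 7, 2, 10, 18, 26]
Stage 3 (CLIP -4 6): clip(6,-4,6)=6, clip(7,-4,6)=6, clip(2,-4,6)=2, clip(10,-4,6)=6, clip(18,-4,6)=6, clip(26,-4,6)=6 -> [6, 6, 2, 6, 6, 6]
Stage 4 (DELAY): [0, 6, 6, 2, 6, 6] = [0, 6, 6, 2, 6, 6] -> [0, 6, 6, 2, 6, 6]
Stage 5 (DIFF): s[0]=0, 6-0=6, 6-6=0, 2-6=-4, 6-2=4, 6-6=0 -> [0, 6, 0, -4, 4, 0]
Stage 6 (CLIP -3 10): clip(0,-3,10)=0, clip(6,-3,10)=6, clip(0,-3,10)=0, clip(-4,-3,10)=-3, clip(4,-3,10)=4, clip(0,-3,10)=0 -> [0, 6, 0, -3, 4, 0]

Answer: 0 6 0 -3 4 0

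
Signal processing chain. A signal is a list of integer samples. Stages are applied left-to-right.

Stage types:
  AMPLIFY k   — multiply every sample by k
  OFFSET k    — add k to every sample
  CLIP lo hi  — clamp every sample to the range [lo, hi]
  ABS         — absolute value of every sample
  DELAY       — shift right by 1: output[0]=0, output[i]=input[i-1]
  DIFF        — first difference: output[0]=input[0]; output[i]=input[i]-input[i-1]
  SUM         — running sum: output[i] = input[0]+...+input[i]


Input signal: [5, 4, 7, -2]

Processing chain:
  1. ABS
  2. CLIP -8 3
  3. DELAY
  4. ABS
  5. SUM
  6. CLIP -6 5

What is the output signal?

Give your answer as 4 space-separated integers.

Answer: 0 3 5 5

Derivation:
Input: [5, 4, 7, -2]
Stage 1 (ABS): |5|=5, |4|=4, |7|=7, |-2|=2 -> [5, 4, 7, 2]
Stage 2 (CLIP -8 3): clip(5,-8,3)=3, clip(4,-8,3)=3, clip(7,-8,3)=3, clip(2,-8,3)=2 -> [3, 3, 3, 2]
Stage 3 (DELAY): [0, 3, 3, 3] = [0, 3, 3, 3] -> [0, 3, 3, 3]
Stage 4 (ABS): |0|=0, |3|=3, |3|=3, |3|=3 -> [0, 3, 3, 3]
Stage 5 (SUM): sum[0..0]=0, sum[0..1]=3, sum[0..2]=6, sum[0..3]=9 -> [0, 3, 6, 9]
Stage 6 (CLIP -6 5): clip(0,-6,5)=0, clip(3,-6,5)=3, clip(6,-6,5)=5, clip(9,-6,5)=5 -> [0, 3, 5, 5]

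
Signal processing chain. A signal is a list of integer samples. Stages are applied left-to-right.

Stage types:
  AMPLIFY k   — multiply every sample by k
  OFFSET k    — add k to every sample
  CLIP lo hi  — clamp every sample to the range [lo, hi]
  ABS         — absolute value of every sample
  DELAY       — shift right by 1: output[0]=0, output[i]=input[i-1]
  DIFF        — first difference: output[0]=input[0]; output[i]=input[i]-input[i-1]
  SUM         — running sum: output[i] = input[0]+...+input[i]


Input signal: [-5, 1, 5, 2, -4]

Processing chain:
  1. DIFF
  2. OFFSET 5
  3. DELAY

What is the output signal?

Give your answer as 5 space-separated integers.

Answer: 0 0 11 9 2

Derivation:
Input: [-5, 1, 5, 2, -4]
Stage 1 (DIFF): s[0]=-5, 1--5=6, 5-1=4, 2-5=-3, -4-2=-6 -> [-5, 6, 4, -3, -6]
Stage 2 (OFFSET 5): -5+5=0, 6+5=11, 4+5=9, -3+5=2, -6+5=-1 -> [0, 11, 9, 2, -1]
Stage 3 (DELAY): [0, 0, 11, 9, 2] = [0, 0, 11, 9, 2] -> [0, 0, 11, 9, 2]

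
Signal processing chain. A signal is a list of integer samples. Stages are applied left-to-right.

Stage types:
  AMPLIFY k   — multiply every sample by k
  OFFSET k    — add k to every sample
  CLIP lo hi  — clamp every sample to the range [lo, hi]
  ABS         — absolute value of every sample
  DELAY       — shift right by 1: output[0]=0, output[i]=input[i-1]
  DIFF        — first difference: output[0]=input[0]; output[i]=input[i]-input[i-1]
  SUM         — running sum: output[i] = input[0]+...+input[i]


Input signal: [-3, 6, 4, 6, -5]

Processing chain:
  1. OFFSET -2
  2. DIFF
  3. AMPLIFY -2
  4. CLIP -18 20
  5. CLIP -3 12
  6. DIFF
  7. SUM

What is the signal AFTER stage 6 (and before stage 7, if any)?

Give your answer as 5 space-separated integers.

Answer: 10 -13 7 -7 15

Derivation:
Input: [-3, 6, 4, 6, -5]
Stage 1 (OFFSET -2): -3+-2=-5, 6+-2=4, 4+-2=2, 6+-2=4, -5+-2=-7 -> [-5, 4, 2, 4, -7]
Stage 2 (DIFF): s[0]=-5, 4--5=9, 2-4=-2, 4-2=2, -7-4=-11 -> [-5, 9, -2, 2, -11]
Stage 3 (AMPLIFY -2): -5*-2=10, 9*-2=-18, -2*-2=4, 2*-2=-4, -11*-2=22 -> [10, -18, 4, -4, 22]
Stage 4 (CLIP -18 20): clip(10,-18,20)=10, clip(-18,-18,20)=-18, clip(4,-18,20)=4, clip(-4,-18,20)=-4, clip(22,-18,20)=20 -> [10, -18, 4, -4, 20]
Stage 5 (CLIP -3 12): clip(10,-3,12)=10, clip(-18,-3,12)=-3, clip(4,-3,12)=4, clip(-4,-3,12)=-3, clip(20,-3,12)=12 -> [10, -3, 4, -3, 12]
Stage 6 (DIFF): s[0]=10, -3-10=-13, 4--3=7, -3-4=-7, 12--3=15 -> [10, -13, 7, -7, 15]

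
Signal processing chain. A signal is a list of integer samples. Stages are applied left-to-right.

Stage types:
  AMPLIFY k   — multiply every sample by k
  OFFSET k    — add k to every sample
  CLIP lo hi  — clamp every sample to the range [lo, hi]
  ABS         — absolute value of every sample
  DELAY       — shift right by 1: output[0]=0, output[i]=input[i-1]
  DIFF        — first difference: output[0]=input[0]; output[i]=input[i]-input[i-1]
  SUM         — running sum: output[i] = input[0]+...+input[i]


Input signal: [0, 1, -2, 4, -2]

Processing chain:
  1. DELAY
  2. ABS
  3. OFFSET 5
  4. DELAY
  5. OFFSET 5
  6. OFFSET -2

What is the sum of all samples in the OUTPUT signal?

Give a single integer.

Input: [0, 1, -2, 4, -2]
Stage 1 (DELAY): [0, 0, 1, -2, 4] = [0, 0, 1, -2, 4] -> [0, 0, 1, -2, 4]
Stage 2 (ABS): |0|=0, |0|=0, |1|=1, |-2|=2, |4|=4 -> [0, 0, 1, 2, 4]
Stage 3 (OFFSET 5): 0+5=5, 0+5=5, 1+5=6, 2+5=7, 4+5=9 -> [5, 5, 6, 7, 9]
Stage 4 (DELAY): [0, 5, 5, 6, 7] = [0, 5, 5, 6, 7] -> [0, 5, 5, 6, 7]
Stage 5 (OFFSET 5): 0+5=5, 5+5=10, 5+5=10, 6+5=11, 7+5=12 -> [5, 10, 10, 11, 12]
Stage 6 (OFFSET -2): 5+-2=3, 10+-2=8, 10+-2=8, 11+-2=9, 12+-2=10 -> [3, 8, 8, 9, 10]
Output sum: 38

Answer: 38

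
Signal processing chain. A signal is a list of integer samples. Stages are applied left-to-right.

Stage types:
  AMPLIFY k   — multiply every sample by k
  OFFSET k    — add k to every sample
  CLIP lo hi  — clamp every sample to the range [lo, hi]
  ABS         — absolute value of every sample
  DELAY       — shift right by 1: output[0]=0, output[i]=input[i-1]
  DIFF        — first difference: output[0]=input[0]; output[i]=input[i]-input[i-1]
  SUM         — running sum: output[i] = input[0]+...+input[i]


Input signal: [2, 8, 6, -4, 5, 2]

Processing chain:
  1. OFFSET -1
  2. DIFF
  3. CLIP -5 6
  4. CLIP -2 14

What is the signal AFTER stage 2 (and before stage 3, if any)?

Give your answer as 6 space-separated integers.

Answer: 1 6 -2 -10 9 -3

Derivation:
Input: [2, 8, 6, -4, 5, 2]
Stage 1 (OFFSET -1): 2+-1=1, 8+-1=7, 6+-1=5, -4+-1=-5, 5+-1=4, 2+-1=1 -> [1, 7, 5, -5, 4, 1]
Stage 2 (DIFF): s[0]=1, 7-1=6, 5-7=-2, -5-5=-10, 4--5=9, 1-4=-3 -> [1, 6, -2, -10, 9, -3]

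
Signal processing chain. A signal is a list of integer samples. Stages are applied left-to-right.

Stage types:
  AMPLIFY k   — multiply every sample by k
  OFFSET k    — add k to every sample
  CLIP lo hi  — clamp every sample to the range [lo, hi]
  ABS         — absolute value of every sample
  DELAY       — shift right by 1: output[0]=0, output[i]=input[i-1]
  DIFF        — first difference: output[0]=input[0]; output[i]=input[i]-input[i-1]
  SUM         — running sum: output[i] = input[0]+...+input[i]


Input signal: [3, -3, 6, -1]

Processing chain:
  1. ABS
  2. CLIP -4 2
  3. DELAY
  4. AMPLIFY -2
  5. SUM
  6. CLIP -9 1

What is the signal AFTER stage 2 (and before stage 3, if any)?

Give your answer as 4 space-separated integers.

Input: [3, -3, 6, -1]
Stage 1 (ABS): |3|=3, |-3|=3, |6|=6, |-1|=1 -> [3, 3, 6, 1]
Stage 2 (CLIP -4 2): clip(3,-4,2)=2, clip(3,-4,2)=2, clip(6,-4,2)=2, clip(1,-4,2)=1 -> [2, 2, 2, 1]

Answer: 2 2 2 1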